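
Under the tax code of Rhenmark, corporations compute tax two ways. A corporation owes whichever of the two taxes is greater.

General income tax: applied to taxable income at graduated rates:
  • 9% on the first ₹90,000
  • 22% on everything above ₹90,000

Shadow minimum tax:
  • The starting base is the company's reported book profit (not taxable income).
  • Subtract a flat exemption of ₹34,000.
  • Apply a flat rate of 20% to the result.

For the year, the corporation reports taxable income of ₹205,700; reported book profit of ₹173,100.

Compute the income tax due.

₹33,554

Shadow minimum tax:
  Base (reported book profit): ₹173,100
  Less exemption ₹34,000 → base ₹139,100
  ₹139,100 × 20% = ₹27,820

General income tax:
  ₹90,000 × 9% = ₹8,100
  ₹115,700 × 22% = ₹25,454
  → ₹33,554

₹33,554 > ₹27,820, so the general income tax governs.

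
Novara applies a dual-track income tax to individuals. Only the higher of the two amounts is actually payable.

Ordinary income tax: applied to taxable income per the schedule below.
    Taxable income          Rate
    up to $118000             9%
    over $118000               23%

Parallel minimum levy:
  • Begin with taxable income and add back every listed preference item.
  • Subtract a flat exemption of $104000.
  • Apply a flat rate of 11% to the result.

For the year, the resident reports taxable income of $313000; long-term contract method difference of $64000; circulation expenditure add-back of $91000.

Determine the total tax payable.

Ordinary income tax:
  $118000 × 9% = $10620
  $195000 × 23% = $44850
  → $55470

Parallel minimum levy:
  Adjusted income: $313000 + $64000 + $91000 = $468000
  Less exemption $104000 → base $364000
  $364000 × 11% = $40040

$55470 > $40040, so the ordinary income tax governs.

$55470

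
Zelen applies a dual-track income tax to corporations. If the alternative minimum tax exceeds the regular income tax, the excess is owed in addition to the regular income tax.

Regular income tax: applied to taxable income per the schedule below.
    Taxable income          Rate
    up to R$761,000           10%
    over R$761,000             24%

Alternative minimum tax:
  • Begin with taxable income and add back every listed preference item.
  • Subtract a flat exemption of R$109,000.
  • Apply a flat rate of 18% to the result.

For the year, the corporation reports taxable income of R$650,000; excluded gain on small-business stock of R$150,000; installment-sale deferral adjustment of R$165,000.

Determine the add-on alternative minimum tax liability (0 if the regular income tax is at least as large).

R$89,080

Alternative minimum tax:
  Adjusted income: R$650,000 + R$150,000 + R$165,000 = R$965,000
  Less exemption R$109,000 → base R$856,000
  R$856,000 × 18% = R$154,080

Regular income tax:
  R$650,000 × 10% = R$65,000

Excess of alternative minimum tax over regular income tax: R$154,080 − R$65,000 = R$89,080.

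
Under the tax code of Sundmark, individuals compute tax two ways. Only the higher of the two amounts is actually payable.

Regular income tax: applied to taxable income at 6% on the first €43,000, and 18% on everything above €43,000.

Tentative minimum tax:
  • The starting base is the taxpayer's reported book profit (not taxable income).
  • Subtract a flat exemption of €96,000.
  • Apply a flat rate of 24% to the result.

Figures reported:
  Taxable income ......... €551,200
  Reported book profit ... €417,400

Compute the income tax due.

Regular income tax:
  €43,000 × 6% = €2,580
  €508,200 × 18% = €91,476
  → €94,056

Tentative minimum tax:
  Base (reported book profit): €417,400
  Less exemption €96,000 → base €321,400
  €321,400 × 24% = €77,136

€94,056 > €77,136, so the regular income tax governs.

€94,056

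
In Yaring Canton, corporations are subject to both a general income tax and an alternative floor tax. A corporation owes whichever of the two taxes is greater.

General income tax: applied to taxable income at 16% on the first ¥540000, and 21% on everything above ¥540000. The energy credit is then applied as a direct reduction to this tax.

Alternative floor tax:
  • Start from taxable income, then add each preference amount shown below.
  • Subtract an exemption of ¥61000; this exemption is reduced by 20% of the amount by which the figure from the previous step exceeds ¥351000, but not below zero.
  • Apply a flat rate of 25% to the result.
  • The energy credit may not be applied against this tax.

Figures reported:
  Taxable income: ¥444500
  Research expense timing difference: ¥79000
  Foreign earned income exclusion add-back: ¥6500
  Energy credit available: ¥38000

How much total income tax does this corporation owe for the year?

Alternative floor tax:
  Adjusted income: ¥444500 + ¥79000 + ¥6500 = ¥530000
  Exemption: ¥61000 − 20% × (¥530000 − ¥351000) = ¥61000 − ¥35800 = ¥25200
  Base: ¥530000 − ¥25200 = ¥504800
  ¥504800 × 25% = ¥126200

General income tax:
  ¥444500 × 16% = ¥71120
  Less energy credit ¥38000 → ¥33120

¥126200 > ¥33120, so the alternative floor tax is the binding amount.

¥126200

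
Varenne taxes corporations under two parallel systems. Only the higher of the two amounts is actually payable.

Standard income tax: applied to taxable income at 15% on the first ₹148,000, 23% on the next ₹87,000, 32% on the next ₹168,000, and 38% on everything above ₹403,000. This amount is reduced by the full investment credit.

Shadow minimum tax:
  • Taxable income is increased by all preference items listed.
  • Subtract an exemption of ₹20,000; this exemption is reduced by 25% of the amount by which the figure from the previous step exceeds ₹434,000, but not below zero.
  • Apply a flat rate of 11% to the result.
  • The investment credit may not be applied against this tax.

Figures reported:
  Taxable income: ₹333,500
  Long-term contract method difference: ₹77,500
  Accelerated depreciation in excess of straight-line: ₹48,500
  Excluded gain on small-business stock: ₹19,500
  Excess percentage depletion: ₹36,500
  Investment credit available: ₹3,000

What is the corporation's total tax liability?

Shadow minimum tax:
  Adjusted income: ₹333,500 + ₹77,500 + ₹48,500 + ₹19,500 + ₹36,500 = ₹515,500
  Exemption: 25% × (₹515,500 − ₹434,000) = ₹20,375 ≥ ₹20,000, so the exemption is fully phased out
  Base: ₹515,500 − ₹0 = ₹515,500
  ₹515,500 × 11% = ₹56,705

Standard income tax:
  ₹148,000 × 15% = ₹22,200
  ₹87,000 × 23% = ₹20,010
  ₹98,500 × 32% = ₹31,520
  → ₹73,730
  Less investment credit ₹3,000 → ₹70,730

₹70,730 > ₹56,705, so the standard income tax governs.

₹70,730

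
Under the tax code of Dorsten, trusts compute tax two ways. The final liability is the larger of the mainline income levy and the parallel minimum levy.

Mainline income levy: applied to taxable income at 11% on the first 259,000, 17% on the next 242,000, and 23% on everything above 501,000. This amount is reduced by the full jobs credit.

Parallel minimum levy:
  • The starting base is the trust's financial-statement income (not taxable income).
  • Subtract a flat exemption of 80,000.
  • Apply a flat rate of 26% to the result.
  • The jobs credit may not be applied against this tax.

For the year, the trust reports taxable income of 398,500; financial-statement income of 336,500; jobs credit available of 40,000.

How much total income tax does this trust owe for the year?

66,690

Parallel minimum levy:
  Base (financial-statement income): 336,500
  Less exemption 80,000 → base 256,500
  256,500 × 26% = 66,690

Mainline income levy:
  259,000 × 11% = 28,490
  139,500 × 17% = 23,715
  → 52,205
  Less jobs credit 40,000 → 12,205

66,690 > 12,205, so the parallel minimum levy is the binding amount.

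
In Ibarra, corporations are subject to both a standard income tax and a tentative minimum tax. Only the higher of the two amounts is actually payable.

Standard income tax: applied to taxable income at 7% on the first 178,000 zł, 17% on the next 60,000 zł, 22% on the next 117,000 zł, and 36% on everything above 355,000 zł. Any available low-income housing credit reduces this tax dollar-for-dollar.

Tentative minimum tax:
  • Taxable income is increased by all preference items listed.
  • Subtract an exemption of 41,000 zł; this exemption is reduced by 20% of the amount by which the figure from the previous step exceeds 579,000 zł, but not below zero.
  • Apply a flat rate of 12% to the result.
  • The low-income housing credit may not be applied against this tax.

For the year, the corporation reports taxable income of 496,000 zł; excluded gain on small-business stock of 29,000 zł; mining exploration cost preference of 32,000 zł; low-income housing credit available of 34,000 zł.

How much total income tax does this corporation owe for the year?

Standard income tax:
  178,000 zł × 7% = 12,460 zł
  60,000 zł × 17% = 10,200 zł
  117,000 zł × 22% = 25,740 zł
  141,000 zł × 36% = 50,760 zł
  → 99,160 zł
  Less low-income housing credit 34,000 zł → 65,160 zł

Tentative minimum tax:
  Adjusted income: 496,000 zł + 29,000 zł + 32,000 zł = 557,000 zł
  Exemption: 557,000 zł ≤ 579,000 zł, so full 41,000 zł applies
  Base: 557,000 zł − 41,000 zł = 516,000 zł
  516,000 zł × 12% = 61,920 zł

65,160 zł > 61,920 zł, so the standard income tax governs.

65,160 zł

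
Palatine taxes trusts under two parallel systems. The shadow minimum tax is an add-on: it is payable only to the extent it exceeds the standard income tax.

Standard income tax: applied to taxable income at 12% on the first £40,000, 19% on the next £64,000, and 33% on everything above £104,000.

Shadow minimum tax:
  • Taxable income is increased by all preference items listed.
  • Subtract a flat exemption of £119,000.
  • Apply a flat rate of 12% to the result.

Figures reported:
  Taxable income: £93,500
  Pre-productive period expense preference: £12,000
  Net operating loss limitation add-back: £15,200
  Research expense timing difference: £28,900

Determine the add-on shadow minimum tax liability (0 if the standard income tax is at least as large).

Standard income tax:
  £40,000 × 12% = £4,800
  £53,500 × 19% = £10,165
  → £14,965

Shadow minimum tax:
  Adjusted income: £93,500 + £12,000 + £15,200 + £28,900 = £149,600
  Less exemption £119,000 → base £30,600
  £30,600 × 12% = £3,672

£3,672 ≤ £14,965, so no add-on is due.

£0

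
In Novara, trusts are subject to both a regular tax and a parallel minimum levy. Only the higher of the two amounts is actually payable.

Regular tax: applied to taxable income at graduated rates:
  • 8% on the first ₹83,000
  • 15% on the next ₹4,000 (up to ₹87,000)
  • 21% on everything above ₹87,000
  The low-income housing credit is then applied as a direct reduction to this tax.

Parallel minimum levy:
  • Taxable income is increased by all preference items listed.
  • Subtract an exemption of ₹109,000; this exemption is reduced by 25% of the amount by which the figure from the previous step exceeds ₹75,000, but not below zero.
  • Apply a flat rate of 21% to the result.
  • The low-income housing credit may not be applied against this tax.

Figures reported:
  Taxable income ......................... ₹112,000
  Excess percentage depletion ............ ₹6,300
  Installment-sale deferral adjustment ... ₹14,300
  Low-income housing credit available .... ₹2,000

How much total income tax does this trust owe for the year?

₹10,490

Parallel minimum levy:
  Adjusted income: ₹112,000 + ₹6,300 + ₹14,300 = ₹132,600
  Exemption: ₹109,000 − 25% × (₹132,600 − ₹75,000) = ₹109,000 − ₹14,400 = ₹94,600
  Base: ₹132,600 − ₹94,600 = ₹38,000
  ₹38,000 × 21% = ₹7,980

Regular tax:
  ₹83,000 × 8% = ₹6,640
  ₹4,000 × 15% = ₹600
  ₹25,000 × 21% = ₹5,250
  → ₹12,490
  Less low-income housing credit ₹2,000 → ₹10,490

₹10,490 > ₹7,980, so the regular tax governs.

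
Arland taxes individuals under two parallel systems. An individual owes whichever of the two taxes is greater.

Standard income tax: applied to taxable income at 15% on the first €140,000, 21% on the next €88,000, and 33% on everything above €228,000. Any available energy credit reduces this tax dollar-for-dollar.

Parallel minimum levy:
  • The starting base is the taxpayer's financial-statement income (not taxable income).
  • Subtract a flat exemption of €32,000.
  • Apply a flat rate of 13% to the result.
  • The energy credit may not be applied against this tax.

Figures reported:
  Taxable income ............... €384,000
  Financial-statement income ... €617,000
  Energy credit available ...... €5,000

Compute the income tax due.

€85,960

Standard income tax:
  €140,000 × 15% = €21,000
  €88,000 × 21% = €18,480
  €156,000 × 33% = €51,480
  → €90,960
  Less energy credit €5,000 → €85,960

Parallel minimum levy:
  Base (financial-statement income): €617,000
  Less exemption €32,000 → base €585,000
  €585,000 × 13% = €76,050

€85,960 > €76,050, so the standard income tax governs.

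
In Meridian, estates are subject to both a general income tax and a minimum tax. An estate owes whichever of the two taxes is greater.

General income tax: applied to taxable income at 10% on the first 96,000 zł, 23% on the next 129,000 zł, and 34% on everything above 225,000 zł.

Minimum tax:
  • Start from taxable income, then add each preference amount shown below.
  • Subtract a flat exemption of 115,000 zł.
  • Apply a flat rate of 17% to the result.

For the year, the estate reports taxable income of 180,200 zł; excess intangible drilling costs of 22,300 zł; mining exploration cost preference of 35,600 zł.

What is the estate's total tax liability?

28,966 zł

General income tax:
  96,000 zł × 10% = 9,600 zł
  84,200 zł × 23% = 19,366 zł
  → 28,966 zł

Minimum tax:
  Adjusted income: 180,200 zł + 22,300 zł + 35,600 zł = 238,100 zł
  Less exemption 115,000 zł → base 123,100 zł
  123,100 zł × 17% = 20,927 zł

28,966 zł > 20,927 zł, so the general income tax governs.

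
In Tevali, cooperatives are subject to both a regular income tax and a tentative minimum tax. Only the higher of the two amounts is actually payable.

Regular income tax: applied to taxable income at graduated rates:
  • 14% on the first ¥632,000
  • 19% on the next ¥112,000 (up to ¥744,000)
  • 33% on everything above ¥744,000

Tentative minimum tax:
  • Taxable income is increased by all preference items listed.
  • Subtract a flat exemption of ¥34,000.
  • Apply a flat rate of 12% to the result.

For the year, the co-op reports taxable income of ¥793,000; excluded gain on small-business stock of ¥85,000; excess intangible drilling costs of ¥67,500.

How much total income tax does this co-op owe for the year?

¥125,930

Regular income tax:
  ¥632,000 × 14% = ¥88,480
  ¥112,000 × 19% = ¥21,280
  ¥49,000 × 33% = ¥16,170
  → ¥125,930

Tentative minimum tax:
  Adjusted income: ¥793,000 + ¥85,000 + ¥67,500 = ¥945,500
  Less exemption ¥34,000 → base ¥911,500
  ¥911,500 × 12% = ¥109,380

¥125,930 > ¥109,380, so the regular income tax governs.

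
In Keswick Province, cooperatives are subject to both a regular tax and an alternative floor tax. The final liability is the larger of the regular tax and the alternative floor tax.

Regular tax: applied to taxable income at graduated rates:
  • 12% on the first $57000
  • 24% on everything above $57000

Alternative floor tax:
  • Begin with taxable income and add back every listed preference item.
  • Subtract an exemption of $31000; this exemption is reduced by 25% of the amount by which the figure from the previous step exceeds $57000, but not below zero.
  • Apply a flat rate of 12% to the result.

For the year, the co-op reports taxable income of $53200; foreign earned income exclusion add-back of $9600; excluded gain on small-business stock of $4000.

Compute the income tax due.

$6384

Alternative floor tax:
  Adjusted income: $53200 + $9600 + $4000 = $66800
  Exemption: $31000 − 25% × ($66800 − $57000) = $31000 − $2450 = $28550
  Base: $66800 − $28550 = $38250
  $38250 × 12% = $4590

Regular tax:
  $53200 × 12% = $6384

$6384 > $4590, so the regular tax governs.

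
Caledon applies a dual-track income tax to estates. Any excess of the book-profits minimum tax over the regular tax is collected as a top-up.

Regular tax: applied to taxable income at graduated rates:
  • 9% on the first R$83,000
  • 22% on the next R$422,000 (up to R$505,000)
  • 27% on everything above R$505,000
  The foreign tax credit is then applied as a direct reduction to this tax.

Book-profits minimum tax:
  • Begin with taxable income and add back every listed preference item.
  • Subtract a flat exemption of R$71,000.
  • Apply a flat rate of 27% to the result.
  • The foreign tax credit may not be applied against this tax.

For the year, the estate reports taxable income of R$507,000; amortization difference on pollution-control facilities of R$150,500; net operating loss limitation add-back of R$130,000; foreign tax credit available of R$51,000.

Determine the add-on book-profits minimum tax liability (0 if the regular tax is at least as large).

Regular tax:
  R$83,000 × 9% = R$7,470
  R$422,000 × 22% = R$92,840
  R$2,000 × 27% = R$540
  → R$100,850
  Less foreign tax credit R$51,000 → R$49,850

Book-profits minimum tax:
  Adjusted income: R$507,000 + R$150,500 + R$130,000 = R$787,500
  Less exemption R$71,000 → base R$716,500
  R$716,500 × 27% = R$193,455

Excess of book-profits minimum tax over regular tax: R$193,455 − R$49,850 = R$143,605.

R$143,605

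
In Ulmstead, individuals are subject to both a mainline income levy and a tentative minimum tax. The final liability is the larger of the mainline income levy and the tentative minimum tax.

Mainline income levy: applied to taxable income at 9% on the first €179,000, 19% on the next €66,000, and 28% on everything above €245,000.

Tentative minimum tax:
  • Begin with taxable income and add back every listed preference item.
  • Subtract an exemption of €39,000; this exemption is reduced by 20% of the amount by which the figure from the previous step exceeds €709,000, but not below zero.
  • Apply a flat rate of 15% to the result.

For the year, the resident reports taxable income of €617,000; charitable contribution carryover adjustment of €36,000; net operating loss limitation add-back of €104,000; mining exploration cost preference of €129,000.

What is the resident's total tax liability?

Tentative minimum tax:
  Adjusted income: €617,000 + €36,000 + €104,000 + €129,000 = €886,000
  Exemption: €39,000 − 20% × (€886,000 − €709,000) = €39,000 − €35,400 = €3,600
  Base: €886,000 − €3,600 = €882,400
  €882,400 × 15% = €132,360

Mainline income levy:
  €179,000 × 9% = €16,110
  €66,000 × 19% = €12,540
  €372,000 × 28% = €104,160
  → €132,810

€132,810 > €132,360, so the mainline income levy governs.

€132,810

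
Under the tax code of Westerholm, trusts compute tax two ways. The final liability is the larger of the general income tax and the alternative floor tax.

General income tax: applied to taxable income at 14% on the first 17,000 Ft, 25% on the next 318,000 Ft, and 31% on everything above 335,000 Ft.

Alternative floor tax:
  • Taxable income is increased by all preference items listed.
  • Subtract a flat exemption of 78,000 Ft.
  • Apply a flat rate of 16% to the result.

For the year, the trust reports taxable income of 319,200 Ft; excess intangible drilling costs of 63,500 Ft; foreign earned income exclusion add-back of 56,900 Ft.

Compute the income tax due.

General income tax:
  17,000 Ft × 14% = 2,380 Ft
  302,200 Ft × 25% = 75,550 Ft
  → 77,930 Ft

Alternative floor tax:
  Adjusted income: 319,200 Ft + 63,500 Ft + 56,900 Ft = 439,600 Ft
  Less exemption 78,000 Ft → base 361,600 Ft
  361,600 Ft × 16% = 57,856 Ft

77,930 Ft > 57,856 Ft, so the general income tax governs.

77,930 Ft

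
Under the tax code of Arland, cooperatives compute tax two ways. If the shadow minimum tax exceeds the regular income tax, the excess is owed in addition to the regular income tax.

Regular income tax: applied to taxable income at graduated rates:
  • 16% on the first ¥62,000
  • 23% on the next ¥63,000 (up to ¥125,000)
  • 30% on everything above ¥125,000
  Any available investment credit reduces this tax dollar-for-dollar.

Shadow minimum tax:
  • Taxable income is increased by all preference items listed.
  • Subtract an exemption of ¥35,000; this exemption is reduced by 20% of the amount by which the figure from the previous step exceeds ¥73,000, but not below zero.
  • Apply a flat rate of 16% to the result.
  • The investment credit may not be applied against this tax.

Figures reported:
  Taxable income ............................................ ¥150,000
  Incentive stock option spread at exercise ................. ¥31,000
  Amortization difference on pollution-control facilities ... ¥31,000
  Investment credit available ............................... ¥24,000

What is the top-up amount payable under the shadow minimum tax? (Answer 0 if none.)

Regular income tax:
  ¥62,000 × 16% = ¥9,920
  ¥63,000 × 23% = ¥14,490
  ¥25,000 × 30% = ¥7,500
  → ¥31,910
  Less investment credit ¥24,000 → ¥7,910

Shadow minimum tax:
  Adjusted income: ¥150,000 + ¥31,000 + ¥31,000 = ¥212,000
  Exemption: ¥35,000 − 20% × (¥212,000 − ¥73,000) = ¥35,000 − ¥27,800 = ¥7,200
  Base: ¥212,000 − ¥7,200 = ¥204,800
  ¥204,800 × 16% = ¥32,768

Excess of shadow minimum tax over regular income tax: ¥32,768 − ¥7,910 = ¥24,858.

¥24,858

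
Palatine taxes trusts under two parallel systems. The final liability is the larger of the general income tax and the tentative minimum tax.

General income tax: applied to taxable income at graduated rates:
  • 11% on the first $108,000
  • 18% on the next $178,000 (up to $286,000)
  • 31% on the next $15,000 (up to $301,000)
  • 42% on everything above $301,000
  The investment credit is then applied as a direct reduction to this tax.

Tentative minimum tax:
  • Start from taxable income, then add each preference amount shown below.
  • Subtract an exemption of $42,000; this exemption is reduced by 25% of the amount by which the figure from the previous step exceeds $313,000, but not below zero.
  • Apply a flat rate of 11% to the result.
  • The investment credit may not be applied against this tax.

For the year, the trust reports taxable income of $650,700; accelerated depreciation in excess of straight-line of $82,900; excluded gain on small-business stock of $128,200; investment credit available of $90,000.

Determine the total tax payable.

$105,444

General income tax:
  $108,000 × 11% = $11,880
  $178,000 × 18% = $32,040
  $15,000 × 31% = $4,650
  $349,700 × 42% = $146,874
  → $195,444
  Less investment credit $90,000 → $105,444

Tentative minimum tax:
  Adjusted income: $650,700 + $82,900 + $128,200 = $861,800
  Exemption: 25% × ($861,800 − $313,000) = $137,200 ≥ $42,000, so the exemption is fully phased out
  Base: $861,800 − $0 = $861,800
  $861,800 × 11% = $94,798

$105,444 > $94,798, so the general income tax governs.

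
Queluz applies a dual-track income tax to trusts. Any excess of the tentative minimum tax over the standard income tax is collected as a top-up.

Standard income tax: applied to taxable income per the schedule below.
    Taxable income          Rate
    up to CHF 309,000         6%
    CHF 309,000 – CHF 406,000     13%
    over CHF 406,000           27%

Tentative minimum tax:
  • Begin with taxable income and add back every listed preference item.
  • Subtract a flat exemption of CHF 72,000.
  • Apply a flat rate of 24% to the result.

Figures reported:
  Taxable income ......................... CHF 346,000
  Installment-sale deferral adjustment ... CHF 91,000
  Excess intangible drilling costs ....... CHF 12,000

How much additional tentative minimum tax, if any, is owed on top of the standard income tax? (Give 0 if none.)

Tentative minimum tax:
  Adjusted income: CHF 346,000 + CHF 91,000 + CHF 12,000 = CHF 449,000
  Less exemption CHF 72,000 → base CHF 377,000
  CHF 377,000 × 24% = CHF 90,480

Standard income tax:
  CHF 309,000 × 6% = CHF 18,540
  CHF 37,000 × 13% = CHF 4,810
  → CHF 23,350

Excess of tentative minimum tax over standard income tax: CHF 90,480 − CHF 23,350 = CHF 67,130.

CHF 67,130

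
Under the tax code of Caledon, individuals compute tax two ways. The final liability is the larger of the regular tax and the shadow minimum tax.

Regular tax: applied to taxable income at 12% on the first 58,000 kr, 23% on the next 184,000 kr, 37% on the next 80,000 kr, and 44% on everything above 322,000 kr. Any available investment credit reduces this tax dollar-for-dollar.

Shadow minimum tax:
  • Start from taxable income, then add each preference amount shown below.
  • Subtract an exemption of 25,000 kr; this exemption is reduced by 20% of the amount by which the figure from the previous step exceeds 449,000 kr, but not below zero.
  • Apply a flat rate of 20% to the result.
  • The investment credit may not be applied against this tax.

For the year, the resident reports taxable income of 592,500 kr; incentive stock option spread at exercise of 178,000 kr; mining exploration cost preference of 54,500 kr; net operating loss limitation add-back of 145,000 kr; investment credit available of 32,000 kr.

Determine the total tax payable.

194,000 kr

Shadow minimum tax:
  Adjusted income: 592,500 kr + 178,000 kr + 54,500 kr + 145,000 kr = 970,000 kr
  Exemption: 20% × (970,000 kr − 449,000 kr) = 104,200 kr ≥ 25,000 kr, so the exemption is fully phased out
  Base: 970,000 kr − 0 kr = 970,000 kr
  970,000 kr × 20% = 194,000 kr

Regular tax:
  58,000 kr × 12% = 6,960 kr
  184,000 kr × 23% = 42,320 kr
  80,000 kr × 37% = 29,600 kr
  270,500 kr × 44% = 119,020 kr
  → 197,900 kr
  Less investment credit 32,000 kr → 165,900 kr

194,000 kr > 165,900 kr, so the shadow minimum tax is the binding amount.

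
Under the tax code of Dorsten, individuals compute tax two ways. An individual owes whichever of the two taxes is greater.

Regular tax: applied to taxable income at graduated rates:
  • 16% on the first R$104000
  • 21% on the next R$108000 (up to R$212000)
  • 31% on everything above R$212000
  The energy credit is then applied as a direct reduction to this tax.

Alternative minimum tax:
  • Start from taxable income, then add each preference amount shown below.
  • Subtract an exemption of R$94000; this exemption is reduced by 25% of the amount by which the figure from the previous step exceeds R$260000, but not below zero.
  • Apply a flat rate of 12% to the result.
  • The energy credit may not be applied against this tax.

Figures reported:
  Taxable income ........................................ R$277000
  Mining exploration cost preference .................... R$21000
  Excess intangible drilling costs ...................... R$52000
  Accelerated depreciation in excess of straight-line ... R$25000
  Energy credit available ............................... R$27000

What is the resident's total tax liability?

R$37170

Alternative minimum tax:
  Adjusted income: R$277000 + R$21000 + R$52000 + R$25000 = R$375000
  Exemption: R$94000 − 25% × (R$375000 − R$260000) = R$94000 − R$28750 = R$65250
  Base: R$375000 − R$65250 = R$309750
  R$309750 × 12% = R$37170

Regular tax:
  R$104000 × 16% = R$16640
  R$108000 × 21% = R$22680
  R$65000 × 31% = R$20150
  → R$59470
  Less energy credit R$27000 → R$32470

R$37170 > R$32470, so the alternative minimum tax is the binding amount.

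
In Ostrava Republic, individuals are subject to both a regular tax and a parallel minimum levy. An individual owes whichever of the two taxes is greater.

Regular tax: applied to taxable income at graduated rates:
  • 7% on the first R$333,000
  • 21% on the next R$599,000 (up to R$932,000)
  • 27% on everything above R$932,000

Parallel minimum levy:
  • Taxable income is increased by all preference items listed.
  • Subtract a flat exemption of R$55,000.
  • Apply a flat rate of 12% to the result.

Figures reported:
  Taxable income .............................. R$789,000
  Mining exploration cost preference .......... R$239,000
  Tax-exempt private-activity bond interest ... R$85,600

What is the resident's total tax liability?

Regular tax:
  R$333,000 × 7% = R$23,310
  R$456,000 × 21% = R$95,760
  → R$119,070

Parallel minimum levy:
  Adjusted income: R$789,000 + R$239,000 + R$85,600 = R$1,113,600
  Less exemption R$55,000 → base R$1,058,600
  R$1,058,600 × 12% = R$127,032

R$127,032 > R$119,070, so the parallel minimum levy is the binding amount.

R$127,032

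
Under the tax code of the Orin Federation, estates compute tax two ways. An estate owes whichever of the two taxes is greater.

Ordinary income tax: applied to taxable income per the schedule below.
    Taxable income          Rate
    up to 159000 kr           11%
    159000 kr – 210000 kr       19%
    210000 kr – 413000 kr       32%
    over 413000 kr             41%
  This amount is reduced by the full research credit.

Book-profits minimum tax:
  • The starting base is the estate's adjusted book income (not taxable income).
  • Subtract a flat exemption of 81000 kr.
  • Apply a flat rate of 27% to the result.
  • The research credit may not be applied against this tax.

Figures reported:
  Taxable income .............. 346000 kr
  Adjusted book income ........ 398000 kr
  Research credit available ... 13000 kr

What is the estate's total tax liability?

85590 kr

Book-profits minimum tax:
  Base (adjusted book income): 398000 kr
  Less exemption 81000 kr → base 317000 kr
  317000 kr × 27% = 85590 kr

Ordinary income tax:
  159000 kr × 11% = 17490 kr
  51000 kr × 19% = 9690 kr
  136000 kr × 32% = 43520 kr
  → 70700 kr
  Less research credit 13000 kr → 57700 kr

85590 kr > 57700 kr, so the book-profits minimum tax is the binding amount.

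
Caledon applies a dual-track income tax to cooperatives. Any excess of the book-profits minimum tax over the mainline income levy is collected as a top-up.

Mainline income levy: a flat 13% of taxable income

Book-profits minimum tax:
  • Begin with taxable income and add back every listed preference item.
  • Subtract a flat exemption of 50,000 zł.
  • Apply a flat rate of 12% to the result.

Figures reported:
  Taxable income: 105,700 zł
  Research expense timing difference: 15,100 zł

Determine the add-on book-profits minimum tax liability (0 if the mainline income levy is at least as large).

0 zł

Book-profits minimum tax:
  Adjusted income: 105,700 zł + 15,100 zł = 120,800 zł
  Less exemption 50,000 zł → base 70,800 zł
  70,800 zł × 12% = 8,496 zł

Mainline income levy:
  105,700 zł × 13% = 13,741 zł

8,496 zł ≤ 13,741 zł, so no add-on is due.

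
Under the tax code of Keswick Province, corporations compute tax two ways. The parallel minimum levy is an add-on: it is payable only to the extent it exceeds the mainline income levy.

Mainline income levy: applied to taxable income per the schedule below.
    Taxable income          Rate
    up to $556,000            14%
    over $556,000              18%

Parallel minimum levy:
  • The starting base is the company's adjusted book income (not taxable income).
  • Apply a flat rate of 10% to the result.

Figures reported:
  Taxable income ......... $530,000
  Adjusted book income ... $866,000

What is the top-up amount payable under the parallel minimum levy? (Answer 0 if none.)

$12,400

Parallel minimum levy:
  Base (adjusted book income): $866,000
  $866,000 × 10% = $86,600

Mainline income levy:
  $530,000 × 14% = $74,200

Excess of parallel minimum levy over mainline income levy: $86,600 − $74,200 = $12,400.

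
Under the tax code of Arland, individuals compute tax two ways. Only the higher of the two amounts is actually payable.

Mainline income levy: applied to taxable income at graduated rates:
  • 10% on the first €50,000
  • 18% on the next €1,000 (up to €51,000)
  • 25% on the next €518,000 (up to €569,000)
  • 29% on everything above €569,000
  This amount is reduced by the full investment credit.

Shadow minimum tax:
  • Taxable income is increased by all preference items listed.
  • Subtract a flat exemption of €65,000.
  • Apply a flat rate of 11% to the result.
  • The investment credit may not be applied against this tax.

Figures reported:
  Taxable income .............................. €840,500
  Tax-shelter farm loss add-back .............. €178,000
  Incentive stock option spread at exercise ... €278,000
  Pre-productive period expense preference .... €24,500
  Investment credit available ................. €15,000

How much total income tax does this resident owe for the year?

€198,415

Shadow minimum tax:
  Adjusted income: €840,500 + €178,000 + €278,000 + €24,500 = €1,321,000
  Less exemption €65,000 → base €1,256,000
  €1,256,000 × 11% = €138,160

Mainline income levy:
  €50,000 × 10% = €5,000
  €1,000 × 18% = €180
  €518,000 × 25% = €129,500
  €271,500 × 29% = €78,735
  → €213,415
  Less investment credit €15,000 → €198,415

€198,415 > €138,160, so the mainline income levy governs.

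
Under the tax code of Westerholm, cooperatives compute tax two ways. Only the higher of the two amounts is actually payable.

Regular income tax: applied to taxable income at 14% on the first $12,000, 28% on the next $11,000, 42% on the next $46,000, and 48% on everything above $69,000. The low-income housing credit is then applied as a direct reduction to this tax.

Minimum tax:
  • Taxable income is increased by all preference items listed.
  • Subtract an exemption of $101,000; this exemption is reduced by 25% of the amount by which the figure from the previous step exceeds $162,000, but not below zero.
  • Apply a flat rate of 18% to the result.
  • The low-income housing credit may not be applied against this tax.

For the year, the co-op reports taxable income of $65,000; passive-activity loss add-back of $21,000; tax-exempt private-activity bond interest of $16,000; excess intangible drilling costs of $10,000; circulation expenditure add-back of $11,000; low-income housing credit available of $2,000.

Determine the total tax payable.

Regular income tax:
  $12,000 × 14% = $1,680
  $11,000 × 28% = $3,080
  $42,000 × 42% = $17,640
  → $22,400
  Less low-income housing credit $2,000 → $20,400

Minimum tax:
  Adjusted income: $65,000 + $21,000 + $16,000 + $10,000 + $11,000 = $123,000
  Exemption: $123,000 ≤ $162,000, so full $101,000 applies
  Base: $123,000 − $101,000 = $22,000
  $22,000 × 18% = $3,960

$20,400 > $3,960, so the regular income tax governs.

$20,400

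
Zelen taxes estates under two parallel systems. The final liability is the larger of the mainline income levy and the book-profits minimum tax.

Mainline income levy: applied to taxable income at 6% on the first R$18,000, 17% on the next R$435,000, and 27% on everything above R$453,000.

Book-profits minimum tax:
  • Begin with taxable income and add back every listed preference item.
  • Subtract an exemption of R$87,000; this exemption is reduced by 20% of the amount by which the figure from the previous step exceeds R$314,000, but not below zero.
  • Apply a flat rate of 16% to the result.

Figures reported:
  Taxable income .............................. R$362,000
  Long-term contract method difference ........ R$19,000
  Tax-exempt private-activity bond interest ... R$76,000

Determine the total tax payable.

Mainline income levy:
  R$18,000 × 6% = R$1,080
  R$344,000 × 17% = R$58,480
  → R$59,560

Book-profits minimum tax:
  Adjusted income: R$362,000 + R$19,000 + R$76,000 = R$457,000
  Exemption: R$87,000 − 20% × (R$457,000 − R$314,000) = R$87,000 − R$28,600 = R$58,400
  Base: R$457,000 − R$58,400 = R$398,600
  R$398,600 × 16% = R$63,776

R$63,776 > R$59,560, so the book-profits minimum tax is the binding amount.

R$63,776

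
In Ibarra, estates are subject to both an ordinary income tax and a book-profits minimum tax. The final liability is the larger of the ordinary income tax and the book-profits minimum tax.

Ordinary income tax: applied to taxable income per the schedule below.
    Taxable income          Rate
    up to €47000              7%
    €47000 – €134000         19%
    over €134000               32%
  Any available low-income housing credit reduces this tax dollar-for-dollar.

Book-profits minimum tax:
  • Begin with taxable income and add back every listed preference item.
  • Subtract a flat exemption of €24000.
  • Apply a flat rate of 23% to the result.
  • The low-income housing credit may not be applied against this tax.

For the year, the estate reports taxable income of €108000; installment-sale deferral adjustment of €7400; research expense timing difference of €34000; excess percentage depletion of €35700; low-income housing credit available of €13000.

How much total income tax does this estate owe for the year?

€37053

Book-profits minimum tax:
  Adjusted income: €108000 + €7400 + €34000 + €35700 = €185100
  Less exemption €24000 → base €161100
  €161100 × 23% = €37053

Ordinary income tax:
  €47000 × 7% = €3290
  €61000 × 19% = €11590
  → €14880
  Less low-income housing credit €13000 → €1880

€37053 > €1880, so the book-profits minimum tax is the binding amount.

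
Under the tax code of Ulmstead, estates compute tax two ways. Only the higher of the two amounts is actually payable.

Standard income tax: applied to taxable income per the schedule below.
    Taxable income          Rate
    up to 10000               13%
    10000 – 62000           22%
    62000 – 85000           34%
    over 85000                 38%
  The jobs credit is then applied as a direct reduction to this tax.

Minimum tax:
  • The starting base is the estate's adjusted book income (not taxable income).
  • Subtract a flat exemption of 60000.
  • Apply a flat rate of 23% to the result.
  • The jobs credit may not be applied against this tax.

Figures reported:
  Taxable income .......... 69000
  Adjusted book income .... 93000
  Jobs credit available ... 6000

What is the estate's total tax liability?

Standard income tax:
  10000 × 13% = 1300
  52000 × 22% = 11440
  7000 × 34% = 2380
  → 15120
  Less jobs credit 6000 → 9120

Minimum tax:
  Base (adjusted book income): 93000
  Less exemption 60000 → base 33000
  33000 × 23% = 7590

9120 > 7590, so the standard income tax governs.

9120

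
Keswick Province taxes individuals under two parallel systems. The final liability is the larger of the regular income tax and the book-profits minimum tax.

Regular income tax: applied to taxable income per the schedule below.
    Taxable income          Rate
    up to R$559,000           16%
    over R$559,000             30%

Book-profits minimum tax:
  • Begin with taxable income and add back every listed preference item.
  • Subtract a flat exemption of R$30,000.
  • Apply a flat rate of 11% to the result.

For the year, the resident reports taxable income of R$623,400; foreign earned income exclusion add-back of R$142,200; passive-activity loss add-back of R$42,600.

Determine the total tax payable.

Regular income tax:
  R$559,000 × 16% = R$89,440
  R$64,400 × 30% = R$19,320
  → R$108,760

Book-profits minimum tax:
  Adjusted income: R$623,400 + R$142,200 + R$42,600 = R$808,200
  Less exemption R$30,000 → base R$778,200
  R$778,200 × 11% = R$85,602

R$108,760 > R$85,602, so the regular income tax governs.

R$108,760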